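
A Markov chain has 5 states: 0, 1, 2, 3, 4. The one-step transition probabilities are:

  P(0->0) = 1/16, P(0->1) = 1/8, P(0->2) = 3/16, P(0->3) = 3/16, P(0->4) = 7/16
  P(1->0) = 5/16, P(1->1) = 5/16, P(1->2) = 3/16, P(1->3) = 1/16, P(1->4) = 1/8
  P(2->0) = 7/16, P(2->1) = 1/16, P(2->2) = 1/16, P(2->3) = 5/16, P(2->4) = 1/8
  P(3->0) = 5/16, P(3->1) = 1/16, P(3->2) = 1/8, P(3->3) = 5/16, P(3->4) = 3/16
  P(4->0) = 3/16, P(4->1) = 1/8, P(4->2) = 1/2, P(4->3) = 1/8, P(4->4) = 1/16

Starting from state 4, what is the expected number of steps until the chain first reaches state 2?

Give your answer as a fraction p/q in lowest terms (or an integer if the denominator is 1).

Answer: 1920/641

Derivation:
Let h_i = expected steps to first reach 2 from state i.
Boundary: h_2 = 0.
First-step equations for the other states:
  h_0 = 1 + 1/16*h_0 + 1/8*h_1 + 3/16*h_2 + 3/16*h_3 + 7/16*h_4
  h_1 = 1 + 5/16*h_0 + 5/16*h_1 + 3/16*h_2 + 1/16*h_3 + 1/8*h_4
  h_3 = 1 + 5/16*h_0 + 1/16*h_1 + 1/8*h_2 + 5/16*h_3 + 3/16*h_4
  h_4 = 1 + 3/16*h_0 + 1/8*h_1 + 1/2*h_2 + 1/8*h_3 + 1/16*h_4

Substituting h_2 = 0 and rearranging gives the linear system (I - Q) h = 1:
  [15/16, -1/8, -3/16, -7/16] . (h_0, h_1, h_3, h_4) = 1
  [-5/16, 11/16, -1/16, -1/8] . (h_0, h_1, h_3, h_4) = 1
  [-5/16, -1/16, 11/16, -3/16] . (h_0, h_1, h_3, h_4) = 1
  [-3/16, -1/8, -1/8, 15/16] . (h_0, h_1, h_3, h_4) = 1

Solving yields:
  h_0 = 62608/16025
  h_1 = 66944/16025
  h_3 = 70944/16025
  h_4 = 1920/641

Starting state is 4, so the expected hitting time is h_4 = 1920/641.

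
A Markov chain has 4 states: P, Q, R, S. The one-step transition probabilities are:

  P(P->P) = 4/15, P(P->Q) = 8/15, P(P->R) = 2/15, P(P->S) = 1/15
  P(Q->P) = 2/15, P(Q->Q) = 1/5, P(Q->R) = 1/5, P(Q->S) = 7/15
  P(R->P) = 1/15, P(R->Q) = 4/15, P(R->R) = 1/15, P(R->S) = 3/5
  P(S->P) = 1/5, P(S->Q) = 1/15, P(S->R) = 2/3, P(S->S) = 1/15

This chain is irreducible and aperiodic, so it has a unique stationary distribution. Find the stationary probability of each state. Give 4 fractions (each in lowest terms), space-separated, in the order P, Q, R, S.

The stationary distribution satisfies pi = pi * P, i.e.:
  pi_P = 4/15*pi_P + 2/15*pi_Q + 1/15*pi_R + 1/5*pi_S
  pi_Q = 8/15*pi_P + 1/5*pi_Q + 4/15*pi_R + 1/15*pi_S
  pi_R = 2/15*pi_P + 1/5*pi_Q + 1/15*pi_R + 2/3*pi_S
  pi_S = 1/15*pi_P + 7/15*pi_Q + 3/5*pi_R + 1/15*pi_S
with normalization: pi_P + pi_Q + pi_R + pi_S = 1.

Using the first 3 balance equations plus normalization, the linear system A*pi = b is:
  [-11/15, 2/15, 1/15, 1/5] . pi = 0
  [8/15, -4/5, 4/15, 1/15] . pi = 0
  [2/15, 1/5, -14/15, 2/3] . pi = 0
  [1, 1, 1, 1] . pi = 1

Solving yields:
  pi_P = 233/1500
  pi_Q = 86/375
  pi_R = 149/500
  pi_S = 119/375

Verification (pi * P):
  233/1500*4/15 + 86/375*2/15 + 149/500*1/15 + 119/375*1/5 = 233/1500 = pi_P  (ok)
  233/1500*8/15 + 86/375*1/5 + 149/500*4/15 + 119/375*1/15 = 86/375 = pi_Q  (ok)
  233/1500*2/15 + 86/375*1/5 + 149/500*1/15 + 119/375*2/3 = 149/500 = pi_R  (ok)
  233/1500*1/15 + 86/375*7/15 + 149/500*3/5 + 119/375*1/15 = 119/375 = pi_S  (ok)

Answer: 233/1500 86/375 149/500 119/375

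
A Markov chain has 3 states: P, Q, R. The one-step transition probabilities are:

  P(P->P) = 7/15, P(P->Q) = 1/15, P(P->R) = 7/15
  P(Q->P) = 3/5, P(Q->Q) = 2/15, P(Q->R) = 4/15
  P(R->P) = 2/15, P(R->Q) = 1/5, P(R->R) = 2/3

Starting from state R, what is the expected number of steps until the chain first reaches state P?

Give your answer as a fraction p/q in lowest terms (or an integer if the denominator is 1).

Answer: 240/53

Derivation:
Let h_i = expected steps to first reach P from state i.
Boundary: h_P = 0.
First-step equations for the other states:
  h_Q = 1 + 3/5*h_P + 2/15*h_Q + 4/15*h_R
  h_R = 1 + 2/15*h_P + 1/5*h_Q + 2/3*h_R

Substituting h_P = 0 and rearranging gives the linear system (I - Q) h = 1:
  [13/15, -4/15] . (h_Q, h_R) = 1
  [-1/5, 1/3] . (h_Q, h_R) = 1

Solving yields:
  h_Q = 135/53
  h_R = 240/53

Starting state is R, so the expected hitting time is h_R = 240/53.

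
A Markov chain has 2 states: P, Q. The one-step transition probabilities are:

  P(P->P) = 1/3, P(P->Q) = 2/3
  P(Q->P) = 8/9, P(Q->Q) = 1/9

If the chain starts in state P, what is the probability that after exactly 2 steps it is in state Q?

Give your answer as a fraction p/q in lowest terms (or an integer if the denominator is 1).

Answer: 8/27

Derivation:
Computing P^2 by repeated multiplication:
P^1 =
  P: [1/3, 2/3]
  Q: [8/9, 1/9]
P^2 =
  P: [19/27, 8/27]
  Q: [32/81, 49/81]

(P^2)[P -> Q] = 8/27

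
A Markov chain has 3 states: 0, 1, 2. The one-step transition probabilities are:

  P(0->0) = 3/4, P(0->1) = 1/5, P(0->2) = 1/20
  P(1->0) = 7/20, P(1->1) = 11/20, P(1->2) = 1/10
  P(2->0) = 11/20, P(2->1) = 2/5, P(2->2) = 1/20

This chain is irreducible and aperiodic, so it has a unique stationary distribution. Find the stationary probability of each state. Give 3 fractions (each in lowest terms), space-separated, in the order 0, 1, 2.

Answer: 155/256 21/64 17/256

Derivation:
The stationary distribution satisfies pi = pi * P, i.e.:
  pi_0 = 3/4*pi_0 + 7/20*pi_1 + 11/20*pi_2
  pi_1 = 1/5*pi_0 + 11/20*pi_1 + 2/5*pi_2
  pi_2 = 1/20*pi_0 + 1/10*pi_1 + 1/20*pi_2
with normalization: pi_0 + pi_1 + pi_2 = 1.

Using the first 2 balance equations plus normalization, the linear system A*pi = b is:
  [-1/4, 7/20, 11/20] . pi = 0
  [1/5, -9/20, 2/5] . pi = 0
  [1, 1, 1] . pi = 1

Solving yields:
  pi_0 = 155/256
  pi_1 = 21/64
  pi_2 = 17/256

Verification (pi * P):
  155/256*3/4 + 21/64*7/20 + 17/256*11/20 = 155/256 = pi_0  (ok)
  155/256*1/5 + 21/64*11/20 + 17/256*2/5 = 21/64 = pi_1  (ok)
  155/256*1/20 + 21/64*1/10 + 17/256*1/20 = 17/256 = pi_2  (ok)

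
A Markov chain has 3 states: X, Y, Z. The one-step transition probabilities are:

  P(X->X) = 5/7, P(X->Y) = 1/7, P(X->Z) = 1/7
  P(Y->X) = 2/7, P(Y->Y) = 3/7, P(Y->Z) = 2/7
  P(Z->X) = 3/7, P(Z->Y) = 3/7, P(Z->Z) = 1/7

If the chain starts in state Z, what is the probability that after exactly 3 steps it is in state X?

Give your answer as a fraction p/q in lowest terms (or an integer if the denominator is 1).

Answer: 180/343

Derivation:
Computing P^3 by repeated multiplication:
P^1 =
  X: [5/7, 1/7, 1/7]
  Y: [2/7, 3/7, 2/7]
  Z: [3/7, 3/7, 1/7]
P^2 =
  X: [30/49, 11/49, 8/49]
  Y: [22/49, 17/49, 10/49]
  Z: [24/49, 15/49, 10/49]
P^3 =
  X: [4/7, 87/343, 60/343]
  Y: [174/343, 103/343, 66/343]
  Z: [180/343, 99/343, 64/343]

(P^3)[Z -> X] = 180/343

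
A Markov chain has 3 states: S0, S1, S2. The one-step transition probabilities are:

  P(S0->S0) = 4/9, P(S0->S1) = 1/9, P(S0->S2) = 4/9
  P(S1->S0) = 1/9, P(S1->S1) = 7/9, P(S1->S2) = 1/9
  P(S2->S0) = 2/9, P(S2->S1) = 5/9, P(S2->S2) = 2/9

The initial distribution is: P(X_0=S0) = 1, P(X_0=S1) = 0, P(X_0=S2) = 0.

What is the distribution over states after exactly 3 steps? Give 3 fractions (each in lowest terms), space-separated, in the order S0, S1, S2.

Propagating the distribution step by step (d_{t+1} = d_t * P):
d_0 = (S0=1, S1=0, S2=0)
  d_1[S0] = 1*4/9 + 0*1/9 + 0*2/9 = 4/9
  d_1[S1] = 1*1/9 + 0*7/9 + 0*5/9 = 1/9
  d_1[S2] = 1*4/9 + 0*1/9 + 0*2/9 = 4/9
d_1 = (S0=4/9, S1=1/9, S2=4/9)
  d_2[S0] = 4/9*4/9 + 1/9*1/9 + 4/9*2/9 = 25/81
  d_2[S1] = 4/9*1/9 + 1/9*7/9 + 4/9*5/9 = 31/81
  d_2[S2] = 4/9*4/9 + 1/9*1/9 + 4/9*2/9 = 25/81
d_2 = (S0=25/81, S1=31/81, S2=25/81)
  d_3[S0] = 25/81*4/9 + 31/81*1/9 + 25/81*2/9 = 181/729
  d_3[S1] = 25/81*1/9 + 31/81*7/9 + 25/81*5/9 = 367/729
  d_3[S2] = 25/81*4/9 + 31/81*1/9 + 25/81*2/9 = 181/729
d_3 = (S0=181/729, S1=367/729, S2=181/729)

Answer: 181/729 367/729 181/729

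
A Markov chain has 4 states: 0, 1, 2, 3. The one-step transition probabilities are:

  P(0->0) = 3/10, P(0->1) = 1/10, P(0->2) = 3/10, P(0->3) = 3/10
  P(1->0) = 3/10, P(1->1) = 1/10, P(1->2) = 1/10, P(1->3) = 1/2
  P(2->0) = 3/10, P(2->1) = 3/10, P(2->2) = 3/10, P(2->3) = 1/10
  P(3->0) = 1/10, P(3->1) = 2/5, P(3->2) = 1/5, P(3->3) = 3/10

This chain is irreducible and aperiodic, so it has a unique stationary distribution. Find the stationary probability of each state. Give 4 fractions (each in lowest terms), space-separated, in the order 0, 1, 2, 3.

The stationary distribution satisfies pi = pi * P, i.e.:
  pi_0 = 3/10*pi_0 + 3/10*pi_1 + 3/10*pi_2 + 1/10*pi_3
  pi_1 = 1/10*pi_0 + 1/10*pi_1 + 3/10*pi_2 + 2/5*pi_3
  pi_2 = 3/10*pi_0 + 1/10*pi_1 + 3/10*pi_2 + 1/5*pi_3
  pi_3 = 3/10*pi_0 + 1/2*pi_1 + 1/10*pi_2 + 3/10*pi_3
with normalization: pi_0 + pi_1 + pi_2 + pi_3 = 1.

Using the first 3 balance equations plus normalization, the linear system A*pi = b is:
  [-7/10, 3/10, 3/10, 1/10] . pi = 0
  [1/10, -9/10, 3/10, 2/5] . pi = 0
  [3/10, 1/10, -7/10, 1/5] . pi = 0
  [1, 1, 1, 1] . pi = 1

Solving yields:
  pi_0 = 57/238
  pi_1 = 4/17
  pi_2 = 53/238
  pi_3 = 36/119

Verification (pi * P):
  57/238*3/10 + 4/17*3/10 + 53/238*3/10 + 36/119*1/10 = 57/238 = pi_0  (ok)
  57/238*1/10 + 4/17*1/10 + 53/238*3/10 + 36/119*2/5 = 4/17 = pi_1  (ok)
  57/238*3/10 + 4/17*1/10 + 53/238*3/10 + 36/119*1/5 = 53/238 = pi_2  (ok)
  57/238*3/10 + 4/17*1/2 + 53/238*1/10 + 36/119*3/10 = 36/119 = pi_3  (ok)

Answer: 57/238 4/17 53/238 36/119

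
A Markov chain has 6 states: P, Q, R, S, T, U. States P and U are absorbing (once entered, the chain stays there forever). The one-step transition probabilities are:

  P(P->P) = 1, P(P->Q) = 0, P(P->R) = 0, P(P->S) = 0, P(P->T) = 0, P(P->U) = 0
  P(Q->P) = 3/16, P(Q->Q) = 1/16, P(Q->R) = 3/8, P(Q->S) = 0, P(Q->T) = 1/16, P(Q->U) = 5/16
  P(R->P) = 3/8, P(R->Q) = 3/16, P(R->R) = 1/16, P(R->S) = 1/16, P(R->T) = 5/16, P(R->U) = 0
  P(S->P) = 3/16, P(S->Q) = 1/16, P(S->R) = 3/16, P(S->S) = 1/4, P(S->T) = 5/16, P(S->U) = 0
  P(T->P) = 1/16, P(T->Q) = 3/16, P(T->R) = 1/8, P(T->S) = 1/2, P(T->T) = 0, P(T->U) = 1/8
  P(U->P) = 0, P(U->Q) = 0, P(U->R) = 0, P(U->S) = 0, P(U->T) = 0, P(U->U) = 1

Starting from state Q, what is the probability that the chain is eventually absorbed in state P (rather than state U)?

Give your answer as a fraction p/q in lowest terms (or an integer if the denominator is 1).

Answer: 13647/24691

Derivation:
Let a_i = P(absorbed in P | start in state i).
Boundary conditions: a_P = 1, a_U = 0.
For each transient state i, a_i = sum_j P(i->j) * a_j:
  a_Q = 3/16*a_P + 1/16*a_Q + 3/8*a_R + 0*a_S + 1/16*a_T + 5/16*a_U
  a_R = 3/8*a_P + 3/16*a_Q + 1/16*a_R + 1/16*a_S + 5/16*a_T + 0*a_U
  a_S = 3/16*a_P + 1/16*a_Q + 3/16*a_R + 1/4*a_S + 5/16*a_T + 0*a_U
  a_T = 1/16*a_P + 3/16*a_Q + 1/8*a_R + 1/2*a_S + 0*a_T + 1/8*a_U

Substituting a_P = 1 and a_U = 0, rearrange to (I - Q) a = r where r[i] = P(i -> P):
  [15/16, -3/8, 0, -1/16] . (a_Q, a_R, a_S, a_T) = 3/16
  [-3/16, 15/16, -1/16, -5/16] . (a_Q, a_R, a_S, a_T) = 3/8
  [-1/16, -3/16, 3/4, -5/16] . (a_Q, a_R, a_S, a_T) = 3/16
  [-3/16, -1/8, -1/2, 1] . (a_Q, a_R, a_S, a_T) = 1/16

Solving yields:
  a_Q = 13647/24691
  a_R = 19132/24691
  a_S = 18693/24691
  a_T = 15840/24691

Starting state is Q, so the absorption probability is a_Q = 13647/24691.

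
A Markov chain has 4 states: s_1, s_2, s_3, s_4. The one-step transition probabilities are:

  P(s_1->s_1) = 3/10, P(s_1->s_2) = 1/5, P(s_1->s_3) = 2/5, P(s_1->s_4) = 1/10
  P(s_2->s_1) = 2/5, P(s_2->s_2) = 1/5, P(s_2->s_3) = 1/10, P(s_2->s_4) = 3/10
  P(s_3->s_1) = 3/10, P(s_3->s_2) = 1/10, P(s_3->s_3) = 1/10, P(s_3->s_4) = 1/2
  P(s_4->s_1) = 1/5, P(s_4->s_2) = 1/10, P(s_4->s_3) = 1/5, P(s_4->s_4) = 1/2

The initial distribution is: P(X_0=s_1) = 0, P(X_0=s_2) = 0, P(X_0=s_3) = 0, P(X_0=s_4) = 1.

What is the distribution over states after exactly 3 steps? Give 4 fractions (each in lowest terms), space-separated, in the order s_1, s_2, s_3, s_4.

Answer: 273/1000 139/1000 109/500 37/100

Derivation:
Propagating the distribution step by step (d_{t+1} = d_t * P):
d_0 = (s_1=0, s_2=0, s_3=0, s_4=1)
  d_1[s_1] = 0*3/10 + 0*2/5 + 0*3/10 + 1*1/5 = 1/5
  d_1[s_2] = 0*1/5 + 0*1/5 + 0*1/10 + 1*1/10 = 1/10
  d_1[s_3] = 0*2/5 + 0*1/10 + 0*1/10 + 1*1/5 = 1/5
  d_1[s_4] = 0*1/10 + 0*3/10 + 0*1/2 + 1*1/2 = 1/2
d_1 = (s_1=1/5, s_2=1/10, s_3=1/5, s_4=1/2)
  d_2[s_1] = 1/5*3/10 + 1/10*2/5 + 1/5*3/10 + 1/2*1/5 = 13/50
  d_2[s_2] = 1/5*1/5 + 1/10*1/5 + 1/5*1/10 + 1/2*1/10 = 13/100
  d_2[s_3] = 1/5*2/5 + 1/10*1/10 + 1/5*1/10 + 1/2*1/5 = 21/100
  d_2[s_4] = 1/5*1/10 + 1/10*3/10 + 1/5*1/2 + 1/2*1/2 = 2/5
d_2 = (s_1=13/50, s_2=13/100, s_3=21/100, s_4=2/5)
  d_3[s_1] = 13/50*3/10 + 13/100*2/5 + 21/100*3/10 + 2/5*1/5 = 273/1000
  d_3[s_2] = 13/50*1/5 + 13/100*1/5 + 21/100*1/10 + 2/5*1/10 = 139/1000
  d_3[s_3] = 13/50*2/5 + 13/100*1/10 + 21/100*1/10 + 2/5*1/5 = 109/500
  d_3[s_4] = 13/50*1/10 + 13/100*3/10 + 21/100*1/2 + 2/5*1/2 = 37/100
d_3 = (s_1=273/1000, s_2=139/1000, s_3=109/500, s_4=37/100)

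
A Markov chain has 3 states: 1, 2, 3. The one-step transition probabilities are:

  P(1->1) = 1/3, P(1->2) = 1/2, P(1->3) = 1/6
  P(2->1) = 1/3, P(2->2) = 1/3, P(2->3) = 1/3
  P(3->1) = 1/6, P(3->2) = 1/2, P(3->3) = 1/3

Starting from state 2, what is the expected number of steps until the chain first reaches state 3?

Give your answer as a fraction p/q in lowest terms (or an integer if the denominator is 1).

Let h_i = expected steps to first reach 3 from state i.
Boundary: h_3 = 0.
First-step equations for the other states:
  h_1 = 1 + 1/3*h_1 + 1/2*h_2 + 1/6*h_3
  h_2 = 1 + 1/3*h_1 + 1/3*h_2 + 1/3*h_3

Substituting h_3 = 0 and rearranging gives the linear system (I - Q) h = 1:
  [2/3, -1/2] . (h_1, h_2) = 1
  [-1/3, 2/3] . (h_1, h_2) = 1

Solving yields:
  h_1 = 21/5
  h_2 = 18/5

Starting state is 2, so the expected hitting time is h_2 = 18/5.

Answer: 18/5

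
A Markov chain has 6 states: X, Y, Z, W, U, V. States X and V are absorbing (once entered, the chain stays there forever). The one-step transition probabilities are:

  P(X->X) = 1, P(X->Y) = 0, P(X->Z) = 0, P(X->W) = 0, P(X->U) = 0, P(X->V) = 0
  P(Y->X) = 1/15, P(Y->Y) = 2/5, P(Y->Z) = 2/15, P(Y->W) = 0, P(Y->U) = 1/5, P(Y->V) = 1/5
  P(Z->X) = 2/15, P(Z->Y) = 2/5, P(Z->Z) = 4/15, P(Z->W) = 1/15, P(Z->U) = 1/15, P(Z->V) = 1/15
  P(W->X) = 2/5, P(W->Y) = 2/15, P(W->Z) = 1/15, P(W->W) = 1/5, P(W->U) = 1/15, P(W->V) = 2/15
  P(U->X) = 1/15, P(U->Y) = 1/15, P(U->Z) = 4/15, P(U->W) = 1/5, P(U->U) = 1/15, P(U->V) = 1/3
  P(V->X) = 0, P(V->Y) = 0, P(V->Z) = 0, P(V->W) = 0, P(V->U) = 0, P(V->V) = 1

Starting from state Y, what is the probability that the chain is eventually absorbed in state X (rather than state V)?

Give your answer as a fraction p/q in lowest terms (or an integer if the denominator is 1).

Let a_i = P(absorbed in X | start in state i).
Boundary conditions: a_X = 1, a_V = 0.
For each transient state i, a_i = sum_j P(i->j) * a_j:
  a_Y = 1/15*a_X + 2/5*a_Y + 2/15*a_Z + 0*a_W + 1/5*a_U + 1/5*a_V
  a_Z = 2/15*a_X + 2/5*a_Y + 4/15*a_Z + 1/15*a_W + 1/15*a_U + 1/15*a_V
  a_W = 2/5*a_X + 2/15*a_Y + 1/15*a_Z + 1/5*a_W + 1/15*a_U + 2/15*a_V
  a_U = 1/15*a_X + 1/15*a_Y + 4/15*a_Z + 1/5*a_W + 1/15*a_U + 1/3*a_V

Substituting a_X = 1 and a_V = 0, rearrange to (I - Q) a = r where r[i] = P(i -> X):
  [3/5, -2/15, 0, -1/5] . (a_Y, a_Z, a_W, a_U) = 1/15
  [-2/5, 11/15, -1/15, -1/15] . (a_Y, a_Z, a_W, a_U) = 2/15
  [-2/15, -1/15, 4/5, -1/15] . (a_Y, a_Z, a_W, a_U) = 2/5
  [-1/15, -4/15, -1/5, 14/15] . (a_Y, a_Z, a_W, a_U) = 1/15

Solving yields:
  a_Y = 4001/12107
  a_Z = 5462/12107
  a_W = 7536/12107
  a_U = 4326/12107

Starting state is Y, so the absorption probability is a_Y = 4001/12107.

Answer: 4001/12107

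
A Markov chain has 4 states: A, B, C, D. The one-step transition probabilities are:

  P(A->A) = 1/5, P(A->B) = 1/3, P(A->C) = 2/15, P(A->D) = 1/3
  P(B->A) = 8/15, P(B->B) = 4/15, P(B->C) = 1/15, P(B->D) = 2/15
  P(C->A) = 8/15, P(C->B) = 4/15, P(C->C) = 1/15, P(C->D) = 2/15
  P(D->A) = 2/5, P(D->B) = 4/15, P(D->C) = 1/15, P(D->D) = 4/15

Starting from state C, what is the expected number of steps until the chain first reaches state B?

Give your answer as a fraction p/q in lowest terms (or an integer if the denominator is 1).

Answer: 665/194

Derivation:
Let h_i = expected steps to first reach B from state i.
Boundary: h_B = 0.
First-step equations for the other states:
  h_A = 1 + 1/5*h_A + 1/3*h_B + 2/15*h_C + 1/3*h_D
  h_C = 1 + 8/15*h_A + 4/15*h_B + 1/15*h_C + 2/15*h_D
  h_D = 1 + 2/5*h_A + 4/15*h_B + 1/15*h_C + 4/15*h_D

Substituting h_B = 0 and rearranging gives the linear system (I - Q) h = 1:
  [4/5, -2/15, -1/3] . (h_A, h_C, h_D) = 1
  [-8/15, 14/15, -2/15] . (h_A, h_C, h_D) = 1
  [-2/5, -1/15, 11/15] . (h_A, h_C, h_D) = 1

Solving yields:
  h_A = 1265/388
  h_C = 665/194
  h_D = 335/97

Starting state is C, so the expected hitting time is h_C = 665/194.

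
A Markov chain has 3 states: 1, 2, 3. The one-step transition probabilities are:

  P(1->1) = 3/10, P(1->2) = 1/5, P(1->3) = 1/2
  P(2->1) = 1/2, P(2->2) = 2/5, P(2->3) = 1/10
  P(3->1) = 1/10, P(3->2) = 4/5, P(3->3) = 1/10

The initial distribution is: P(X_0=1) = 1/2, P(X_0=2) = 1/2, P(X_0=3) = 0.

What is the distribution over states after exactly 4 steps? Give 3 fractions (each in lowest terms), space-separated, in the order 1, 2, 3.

Answer: 431/1250 263/625 293/1250

Derivation:
Propagating the distribution step by step (d_{t+1} = d_t * P):
d_0 = (1=1/2, 2=1/2, 3=0)
  d_1[1] = 1/2*3/10 + 1/2*1/2 + 0*1/10 = 2/5
  d_1[2] = 1/2*1/5 + 1/2*2/5 + 0*4/5 = 3/10
  d_1[3] = 1/2*1/2 + 1/2*1/10 + 0*1/10 = 3/10
d_1 = (1=2/5, 2=3/10, 3=3/10)
  d_2[1] = 2/5*3/10 + 3/10*1/2 + 3/10*1/10 = 3/10
  d_2[2] = 2/5*1/5 + 3/10*2/5 + 3/10*4/5 = 11/25
  d_2[3] = 2/5*1/2 + 3/10*1/10 + 3/10*1/10 = 13/50
d_2 = (1=3/10, 2=11/25, 3=13/50)
  d_3[1] = 3/10*3/10 + 11/25*1/2 + 13/50*1/10 = 42/125
  d_3[2] = 3/10*1/5 + 11/25*2/5 + 13/50*4/5 = 111/250
  d_3[3] = 3/10*1/2 + 11/25*1/10 + 13/50*1/10 = 11/50
d_3 = (1=42/125, 2=111/250, 3=11/50)
  d_4[1] = 42/125*3/10 + 111/250*1/2 + 11/50*1/10 = 431/1250
  d_4[2] = 42/125*1/5 + 111/250*2/5 + 11/50*4/5 = 263/625
  d_4[3] = 42/125*1/2 + 111/250*1/10 + 11/50*1/10 = 293/1250
d_4 = (1=431/1250, 2=263/625, 3=293/1250)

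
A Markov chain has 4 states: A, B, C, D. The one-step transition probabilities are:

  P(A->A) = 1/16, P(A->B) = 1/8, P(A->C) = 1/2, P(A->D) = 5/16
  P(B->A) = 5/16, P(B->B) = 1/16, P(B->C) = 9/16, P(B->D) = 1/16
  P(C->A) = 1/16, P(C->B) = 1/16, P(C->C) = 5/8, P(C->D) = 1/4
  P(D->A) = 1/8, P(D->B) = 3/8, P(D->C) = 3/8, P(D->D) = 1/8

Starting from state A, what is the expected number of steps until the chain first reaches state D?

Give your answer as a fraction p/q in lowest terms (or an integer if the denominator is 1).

Let h_i = expected steps to first reach D from state i.
Boundary: h_D = 0.
First-step equations for the other states:
  h_A = 1 + 1/16*h_A + 1/8*h_B + 1/2*h_C + 5/16*h_D
  h_B = 1 + 5/16*h_A + 1/16*h_B + 9/16*h_C + 1/16*h_D
  h_C = 1 + 1/16*h_A + 1/16*h_B + 5/8*h_C + 1/4*h_D

Substituting h_D = 0 and rearranging gives the linear system (I - Q) h = 1:
  [15/16, -1/8, -1/2] . (h_A, h_B, h_C) = 1
  [-5/16, 15/16, -9/16] . (h_A, h_B, h_C) = 1
  [-1/16, -1/16, 3/8] . (h_A, h_B, h_C) = 1

Solving yields:
  h_A = 3824/977
  h_B = 4736/977
  h_C = 4032/977

Starting state is A, so the expected hitting time is h_A = 3824/977.

Answer: 3824/977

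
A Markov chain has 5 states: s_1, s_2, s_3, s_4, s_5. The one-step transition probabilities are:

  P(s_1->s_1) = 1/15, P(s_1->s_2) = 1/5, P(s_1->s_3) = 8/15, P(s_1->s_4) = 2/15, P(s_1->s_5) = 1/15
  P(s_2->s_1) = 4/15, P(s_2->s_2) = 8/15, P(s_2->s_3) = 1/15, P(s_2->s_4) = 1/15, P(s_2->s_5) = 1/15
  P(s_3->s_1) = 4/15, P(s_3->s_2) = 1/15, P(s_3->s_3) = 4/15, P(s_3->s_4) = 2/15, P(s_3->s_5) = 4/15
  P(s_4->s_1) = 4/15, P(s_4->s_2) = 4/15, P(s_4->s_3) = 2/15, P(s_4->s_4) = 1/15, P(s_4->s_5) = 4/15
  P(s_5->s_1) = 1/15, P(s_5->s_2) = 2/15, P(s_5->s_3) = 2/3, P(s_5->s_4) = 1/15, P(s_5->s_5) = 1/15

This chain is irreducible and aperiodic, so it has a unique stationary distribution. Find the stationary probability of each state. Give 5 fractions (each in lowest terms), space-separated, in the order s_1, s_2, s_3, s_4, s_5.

Answer: 2738/13893 1070/4631 404/1263 1405/13893 2096/13893

Derivation:
The stationary distribution satisfies pi = pi * P, i.e.:
  pi_s_1 = 1/15*pi_s_1 + 4/15*pi_s_2 + 4/15*pi_s_3 + 4/15*pi_s_4 + 1/15*pi_s_5
  pi_s_2 = 1/5*pi_s_1 + 8/15*pi_s_2 + 1/15*pi_s_3 + 4/15*pi_s_4 + 2/15*pi_s_5
  pi_s_3 = 8/15*pi_s_1 + 1/15*pi_s_2 + 4/15*pi_s_3 + 2/15*pi_s_4 + 2/3*pi_s_5
  pi_s_4 = 2/15*pi_s_1 + 1/15*pi_s_2 + 2/15*pi_s_3 + 1/15*pi_s_4 + 1/15*pi_s_5
  pi_s_5 = 1/15*pi_s_1 + 1/15*pi_s_2 + 4/15*pi_s_3 + 4/15*pi_s_4 + 1/15*pi_s_5
with normalization: pi_s_1 + pi_s_2 + pi_s_3 + pi_s_4 + pi_s_5 = 1.

Using the first 4 balance equations plus normalization, the linear system A*pi = b is:
  [-14/15, 4/15, 4/15, 4/15, 1/15] . pi = 0
  [1/5, -7/15, 1/15, 4/15, 2/15] . pi = 0
  [8/15, 1/15, -11/15, 2/15, 2/3] . pi = 0
  [2/15, 1/15, 2/15, -14/15, 1/15] . pi = 0
  [1, 1, 1, 1, 1] . pi = 1

Solving yields:
  pi_s_1 = 2738/13893
  pi_s_2 = 1070/4631
  pi_s_3 = 404/1263
  pi_s_4 = 1405/13893
  pi_s_5 = 2096/13893

Verification (pi * P):
  2738/13893*1/15 + 1070/4631*4/15 + 404/1263*4/15 + 1405/13893*4/15 + 2096/13893*1/15 = 2738/13893 = pi_s_1  (ok)
  2738/13893*1/5 + 1070/4631*8/15 + 404/1263*1/15 + 1405/13893*4/15 + 2096/13893*2/15 = 1070/4631 = pi_s_2  (ok)
  2738/13893*8/15 + 1070/4631*1/15 + 404/1263*4/15 + 1405/13893*2/15 + 2096/13893*2/3 = 404/1263 = pi_s_3  (ok)
  2738/13893*2/15 + 1070/4631*1/15 + 404/1263*2/15 + 1405/13893*1/15 + 2096/13893*1/15 = 1405/13893 = pi_s_4  (ok)
  2738/13893*1/15 + 1070/4631*1/15 + 404/1263*4/15 + 1405/13893*4/15 + 2096/13893*1/15 = 2096/13893 = pi_s_5  (ok)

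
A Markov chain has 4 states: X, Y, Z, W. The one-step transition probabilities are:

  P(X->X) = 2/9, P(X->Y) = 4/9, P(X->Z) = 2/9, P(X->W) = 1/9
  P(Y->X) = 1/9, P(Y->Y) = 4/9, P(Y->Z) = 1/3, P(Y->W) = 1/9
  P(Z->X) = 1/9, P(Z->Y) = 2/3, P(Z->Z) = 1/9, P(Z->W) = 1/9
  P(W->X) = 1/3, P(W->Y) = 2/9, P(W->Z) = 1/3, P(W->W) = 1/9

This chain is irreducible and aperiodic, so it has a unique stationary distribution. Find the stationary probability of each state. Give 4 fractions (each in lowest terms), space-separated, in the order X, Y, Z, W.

The stationary distribution satisfies pi = pi * P, i.e.:
  pi_X = 2/9*pi_X + 1/9*pi_Y + 1/9*pi_Z + 1/3*pi_W
  pi_Y = 4/9*pi_X + 4/9*pi_Y + 2/3*pi_Z + 2/9*pi_W
  pi_Z = 2/9*pi_X + 1/3*pi_Y + 1/9*pi_Z + 1/3*pi_W
  pi_W = 1/9*pi_X + 1/9*pi_Y + 1/9*pi_Z + 1/9*pi_W
with normalization: pi_X + pi_Y + pi_Z + pi_W = 1.

Using the first 3 balance equations plus normalization, the linear system A*pi = b is:
  [-7/9, 1/9, 1/9, 1/3] . pi = 0
  [4/9, -5/9, 2/3, 2/9] . pi = 0
  [2/9, 1/3, -8/9, 1/3] . pi = 0
  [1, 1, 1, 1] . pi = 1

Solving yields:
  pi_X = 11/72
  pi_Y = 21/44
  pi_Z = 205/792
  pi_W = 1/9

Verification (pi * P):
  11/72*2/9 + 21/44*1/9 + 205/792*1/9 + 1/9*1/3 = 11/72 = pi_X  (ok)
  11/72*4/9 + 21/44*4/9 + 205/792*2/3 + 1/9*2/9 = 21/44 = pi_Y  (ok)
  11/72*2/9 + 21/44*1/3 + 205/792*1/9 + 1/9*1/3 = 205/792 = pi_Z  (ok)
  11/72*1/9 + 21/44*1/9 + 205/792*1/9 + 1/9*1/9 = 1/9 = pi_W  (ok)

Answer: 11/72 21/44 205/792 1/9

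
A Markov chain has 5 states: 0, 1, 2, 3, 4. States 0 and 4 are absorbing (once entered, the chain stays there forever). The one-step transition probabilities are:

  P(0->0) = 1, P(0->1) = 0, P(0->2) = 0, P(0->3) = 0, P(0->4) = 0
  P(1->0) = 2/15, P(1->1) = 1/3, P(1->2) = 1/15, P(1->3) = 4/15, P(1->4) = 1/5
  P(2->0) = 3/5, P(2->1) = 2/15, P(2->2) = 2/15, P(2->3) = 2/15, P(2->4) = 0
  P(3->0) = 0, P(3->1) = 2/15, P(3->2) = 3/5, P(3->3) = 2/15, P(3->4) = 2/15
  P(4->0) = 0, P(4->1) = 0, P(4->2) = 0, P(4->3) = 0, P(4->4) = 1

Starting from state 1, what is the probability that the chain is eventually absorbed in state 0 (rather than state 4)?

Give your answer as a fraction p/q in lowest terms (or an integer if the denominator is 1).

Answer: 743/1304

Derivation:
Let a_i = P(absorbed in 0 | start in state i).
Boundary conditions: a_0 = 1, a_4 = 0.
For each transient state i, a_i = sum_j P(i->j) * a_j:
  a_1 = 2/15*a_0 + 1/3*a_1 + 1/15*a_2 + 4/15*a_3 + 1/5*a_4
  a_2 = 3/5*a_0 + 2/15*a_1 + 2/15*a_2 + 2/15*a_3 + 0*a_4
  a_3 = 0*a_0 + 2/15*a_1 + 3/5*a_2 + 2/15*a_3 + 2/15*a_4

Substituting a_0 = 1 and a_4 = 0, rearrange to (I - Q) a = r where r[i] = P(i -> 0):
  [2/3, -1/15, -4/15] . (a_1, a_2, a_3) = 2/15
  [-2/15, 13/15, -2/15] . (a_1, a_2, a_3) = 3/5
  [-2/15, -3/5, 13/15] . (a_1, a_2, a_3) = 0

Solving yields:
  a_1 = 743/1304
  a_2 = 579/652
  a_3 = 229/326

Starting state is 1, so the absorption probability is a_1 = 743/1304.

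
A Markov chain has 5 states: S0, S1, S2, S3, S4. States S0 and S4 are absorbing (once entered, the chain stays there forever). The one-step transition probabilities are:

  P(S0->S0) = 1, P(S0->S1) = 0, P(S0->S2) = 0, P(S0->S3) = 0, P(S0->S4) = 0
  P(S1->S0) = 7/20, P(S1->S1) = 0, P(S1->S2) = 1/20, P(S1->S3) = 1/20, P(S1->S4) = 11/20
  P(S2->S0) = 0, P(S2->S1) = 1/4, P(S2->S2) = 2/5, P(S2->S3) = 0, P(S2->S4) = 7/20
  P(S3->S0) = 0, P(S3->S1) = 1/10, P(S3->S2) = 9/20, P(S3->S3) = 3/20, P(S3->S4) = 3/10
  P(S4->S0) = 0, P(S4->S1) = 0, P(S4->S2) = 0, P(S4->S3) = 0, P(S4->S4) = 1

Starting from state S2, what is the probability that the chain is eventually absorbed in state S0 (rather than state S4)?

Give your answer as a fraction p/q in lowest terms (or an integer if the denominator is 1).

Let a_i = P(absorbed in S0 | start in state i).
Boundary conditions: a_S0 = 1, a_S4 = 0.
For each transient state i, a_i = sum_j P(i->j) * a_j:
  a_S1 = 7/20*a_S0 + 0*a_S1 + 1/20*a_S2 + 1/20*a_S3 + 11/20*a_S4
  a_S2 = 0*a_S0 + 1/4*a_S1 + 2/5*a_S2 + 0*a_S3 + 7/20*a_S4
  a_S3 = 0*a_S0 + 1/10*a_S1 + 9/20*a_S2 + 3/20*a_S3 + 3/10*a_S4

Substituting a_S0 = 1 and a_S4 = 0, rearrange to (I - Q) a = r where r[i] = P(i -> S0):
  [1, -1/20, -1/20] . (a_S1, a_S2, a_S3) = 7/20
  [-1/4, 3/5, 0] . (a_S1, a_S2, a_S3) = 0
  [-1/10, -9/20, 17/20] . (a_S1, a_S2, a_S3) = 0

Solving yields:
  a_S1 = 714/1963
  a_S2 = 595/3926
  a_S3 = 483/3926

Starting state is S2, so the absorption probability is a_S2 = 595/3926.

Answer: 595/3926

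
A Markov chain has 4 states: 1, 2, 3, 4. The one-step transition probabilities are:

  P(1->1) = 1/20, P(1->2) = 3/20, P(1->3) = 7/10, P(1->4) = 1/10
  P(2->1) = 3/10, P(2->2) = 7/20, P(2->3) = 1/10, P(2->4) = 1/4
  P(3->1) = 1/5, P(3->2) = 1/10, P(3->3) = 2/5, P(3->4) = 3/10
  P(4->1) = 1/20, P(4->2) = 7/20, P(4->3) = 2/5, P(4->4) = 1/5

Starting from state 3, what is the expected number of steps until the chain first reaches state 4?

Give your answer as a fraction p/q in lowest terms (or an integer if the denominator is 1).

Answer: 1715/438

Derivation:
Let h_i = expected steps to first reach 4 from state i.
Boundary: h_4 = 0.
First-step equations for the other states:
  h_1 = 1 + 1/20*h_1 + 3/20*h_2 + 7/10*h_3 + 1/10*h_4
  h_2 = 1 + 3/10*h_1 + 7/20*h_2 + 1/10*h_3 + 1/4*h_4
  h_3 = 1 + 1/5*h_1 + 1/10*h_2 + 2/5*h_3 + 3/10*h_4

Substituting h_4 = 0 and rearranging gives the linear system (I - Q) h = 1:
  [19/20, -3/20, -7/10] . (h_1, h_2, h_3) = 1
  [-3/10, 13/20, -1/10] . (h_1, h_2, h_3) = 1
  [-1/5, -1/10, 3/5] . (h_1, h_2, h_3) = 1

Solving yields:
  h_1 = 1010/219
  h_2 = 935/219
  h_3 = 1715/438

Starting state is 3, so the expected hitting time is h_3 = 1715/438.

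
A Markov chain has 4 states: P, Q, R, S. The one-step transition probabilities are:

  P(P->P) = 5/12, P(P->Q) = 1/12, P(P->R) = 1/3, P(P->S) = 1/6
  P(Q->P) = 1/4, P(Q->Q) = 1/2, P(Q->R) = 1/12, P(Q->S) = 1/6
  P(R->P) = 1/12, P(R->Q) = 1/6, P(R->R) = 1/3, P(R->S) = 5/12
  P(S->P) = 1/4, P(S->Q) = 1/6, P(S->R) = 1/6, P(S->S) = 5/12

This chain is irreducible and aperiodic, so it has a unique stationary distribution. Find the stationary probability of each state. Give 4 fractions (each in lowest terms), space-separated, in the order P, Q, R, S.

The stationary distribution satisfies pi = pi * P, i.e.:
  pi_P = 5/12*pi_P + 1/4*pi_Q + 1/12*pi_R + 1/4*pi_S
  pi_Q = 1/12*pi_P + 1/2*pi_Q + 1/6*pi_R + 1/6*pi_S
  pi_R = 1/3*pi_P + 1/12*pi_Q + 1/3*pi_R + 1/6*pi_S
  pi_S = 1/6*pi_P + 1/6*pi_Q + 5/12*pi_R + 5/12*pi_S
with normalization: pi_P + pi_Q + pi_R + pi_S = 1.

Using the first 3 balance equations plus normalization, the linear system A*pi = b is:
  [-7/12, 1/4, 1/12, 1/4] . pi = 0
  [1/12, -1/2, 1/6, 1/6] . pi = 0
  [1/3, 1/12, -2/3, 1/6] . pi = 0
  [1, 1, 1, 1] . pi = 1

Solving yields:
  pi_P = 106/417
  pi_Q = 91/417
  pi_R = 191/834
  pi_S = 83/278

Verification (pi * P):
  106/417*5/12 + 91/417*1/4 + 191/834*1/12 + 83/278*1/4 = 106/417 = pi_P  (ok)
  106/417*1/12 + 91/417*1/2 + 191/834*1/6 + 83/278*1/6 = 91/417 = pi_Q  (ok)
  106/417*1/3 + 91/417*1/12 + 191/834*1/3 + 83/278*1/6 = 191/834 = pi_R  (ok)
  106/417*1/6 + 91/417*1/6 + 191/834*5/12 + 83/278*5/12 = 83/278 = pi_S  (ok)

Answer: 106/417 91/417 191/834 83/278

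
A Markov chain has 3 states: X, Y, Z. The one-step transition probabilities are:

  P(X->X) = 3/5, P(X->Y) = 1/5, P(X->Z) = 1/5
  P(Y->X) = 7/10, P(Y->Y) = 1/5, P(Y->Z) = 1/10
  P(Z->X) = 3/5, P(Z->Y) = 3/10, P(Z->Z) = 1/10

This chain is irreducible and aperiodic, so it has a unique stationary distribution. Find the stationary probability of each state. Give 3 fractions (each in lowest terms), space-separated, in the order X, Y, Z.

The stationary distribution satisfies pi = pi * P, i.e.:
  pi_X = 3/5*pi_X + 7/10*pi_Y + 3/5*pi_Z
  pi_Y = 1/5*pi_X + 1/5*pi_Y + 3/10*pi_Z
  pi_Z = 1/5*pi_X + 1/10*pi_Y + 1/10*pi_Z
with normalization: pi_X + pi_Y + pi_Z = 1.

Using the first 2 balance equations plus normalization, the linear system A*pi = b is:
  [-2/5, 7/10, 3/5] . pi = 0
  [1/5, -4/5, 3/10] . pi = 0
  [1, 1, 1] . pi = 1

Solving yields:
  pi_X = 23/37
  pi_Y = 8/37
  pi_Z = 6/37

Verification (pi * P):
  23/37*3/5 + 8/37*7/10 + 6/37*3/5 = 23/37 = pi_X  (ok)
  23/37*1/5 + 8/37*1/5 + 6/37*3/10 = 8/37 = pi_Y  (ok)
  23/37*1/5 + 8/37*1/10 + 6/37*1/10 = 6/37 = pi_Z  (ok)

Answer: 23/37 8/37 6/37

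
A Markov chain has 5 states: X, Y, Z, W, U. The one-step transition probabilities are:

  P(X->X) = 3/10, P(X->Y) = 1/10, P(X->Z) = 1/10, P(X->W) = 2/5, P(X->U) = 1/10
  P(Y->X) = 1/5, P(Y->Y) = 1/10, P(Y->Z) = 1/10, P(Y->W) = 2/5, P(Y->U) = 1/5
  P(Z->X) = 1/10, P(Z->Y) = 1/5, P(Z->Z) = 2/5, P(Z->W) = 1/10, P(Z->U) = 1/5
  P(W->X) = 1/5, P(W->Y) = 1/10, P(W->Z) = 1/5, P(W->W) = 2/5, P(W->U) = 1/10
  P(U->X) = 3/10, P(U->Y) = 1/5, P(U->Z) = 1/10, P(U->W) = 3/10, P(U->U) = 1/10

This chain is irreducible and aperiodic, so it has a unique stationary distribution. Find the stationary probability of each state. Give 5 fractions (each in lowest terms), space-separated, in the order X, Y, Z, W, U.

Answer: 71/329 87/658 125/658 31/94 87/658

Derivation:
The stationary distribution satisfies pi = pi * P, i.e.:
  pi_X = 3/10*pi_X + 1/5*pi_Y + 1/10*pi_Z + 1/5*pi_W + 3/10*pi_U
  pi_Y = 1/10*pi_X + 1/10*pi_Y + 1/5*pi_Z + 1/10*pi_W + 1/5*pi_U
  pi_Z = 1/10*pi_X + 1/10*pi_Y + 2/5*pi_Z + 1/5*pi_W + 1/10*pi_U
  pi_W = 2/5*pi_X + 2/5*pi_Y + 1/10*pi_Z + 2/5*pi_W + 3/10*pi_U
  pi_U = 1/10*pi_X + 1/5*pi_Y + 1/5*pi_Z + 1/10*pi_W + 1/10*pi_U
with normalization: pi_X + pi_Y + pi_Z + pi_W + pi_U = 1.

Using the first 4 balance equations plus normalization, the linear system A*pi = b is:
  [-7/10, 1/5, 1/10, 1/5, 3/10] . pi = 0
  [1/10, -9/10, 1/5, 1/10, 1/5] . pi = 0
  [1/10, 1/10, -3/5, 1/5, 1/10] . pi = 0
  [2/5, 2/5, 1/10, -3/5, 3/10] . pi = 0
  [1, 1, 1, 1, 1] . pi = 1

Solving yields:
  pi_X = 71/329
  pi_Y = 87/658
  pi_Z = 125/658
  pi_W = 31/94
  pi_U = 87/658

Verification (pi * P):
  71/329*3/10 + 87/658*1/5 + 125/658*1/10 + 31/94*1/5 + 87/658*3/10 = 71/329 = pi_X  (ok)
  71/329*1/10 + 87/658*1/10 + 125/658*1/5 + 31/94*1/10 + 87/658*1/5 = 87/658 = pi_Y  (ok)
  71/329*1/10 + 87/658*1/10 + 125/658*2/5 + 31/94*1/5 + 87/658*1/10 = 125/658 = pi_Z  (ok)
  71/329*2/5 + 87/658*2/5 + 125/658*1/10 + 31/94*2/5 + 87/658*3/10 = 31/94 = pi_W  (ok)
  71/329*1/10 + 87/658*1/5 + 125/658*1/5 + 31/94*1/10 + 87/658*1/10 = 87/658 = pi_U  (ok)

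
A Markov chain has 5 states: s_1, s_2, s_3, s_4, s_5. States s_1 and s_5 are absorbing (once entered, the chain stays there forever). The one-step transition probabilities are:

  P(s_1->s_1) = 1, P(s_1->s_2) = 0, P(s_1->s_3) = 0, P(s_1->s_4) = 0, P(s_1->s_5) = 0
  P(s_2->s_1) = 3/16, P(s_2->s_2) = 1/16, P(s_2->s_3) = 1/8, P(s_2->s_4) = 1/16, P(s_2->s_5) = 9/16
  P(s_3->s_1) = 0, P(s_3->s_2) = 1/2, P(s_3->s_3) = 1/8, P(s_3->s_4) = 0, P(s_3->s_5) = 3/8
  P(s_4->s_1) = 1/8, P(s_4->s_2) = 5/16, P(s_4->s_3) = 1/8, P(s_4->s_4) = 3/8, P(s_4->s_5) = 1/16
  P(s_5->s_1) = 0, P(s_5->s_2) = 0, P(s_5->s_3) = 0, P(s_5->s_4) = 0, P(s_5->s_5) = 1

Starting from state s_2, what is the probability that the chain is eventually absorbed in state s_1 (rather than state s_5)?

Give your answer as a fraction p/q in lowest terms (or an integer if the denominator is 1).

Let a_i = P(absorbed in s_1 | start in state i).
Boundary conditions: a_s_1 = 1, a_s_5 = 0.
For each transient state i, a_i = sum_j P(i->j) * a_j:
  a_s_2 = 3/16*a_s_1 + 1/16*a_s_2 + 1/8*a_s_3 + 1/16*a_s_4 + 9/16*a_s_5
  a_s_3 = 0*a_s_1 + 1/2*a_s_2 + 1/8*a_s_3 + 0*a_s_4 + 3/8*a_s_5
  a_s_4 = 1/8*a_s_1 + 5/16*a_s_2 + 1/8*a_s_3 + 3/8*a_s_4 + 1/16*a_s_5

Substituting a_s_1 = 1 and a_s_5 = 0, rearrange to (I - Q) a = r where r[i] = P(i -> s_1):
  [15/16, -1/8, -1/16] . (a_s_2, a_s_3, a_s_4) = 3/16
  [-1/2, 7/8, 0] . (a_s_2, a_s_3, a_s_4) = 0
  [-5/16, -1/8, 5/8] . (a_s_2, a_s_3, a_s_4) = 1/8

Solving yields:
  a_s_2 = 224/927
  a_s_3 = 128/927
  a_s_4 = 323/927

Starting state is s_2, so the absorption probability is a_s_2 = 224/927.

Answer: 224/927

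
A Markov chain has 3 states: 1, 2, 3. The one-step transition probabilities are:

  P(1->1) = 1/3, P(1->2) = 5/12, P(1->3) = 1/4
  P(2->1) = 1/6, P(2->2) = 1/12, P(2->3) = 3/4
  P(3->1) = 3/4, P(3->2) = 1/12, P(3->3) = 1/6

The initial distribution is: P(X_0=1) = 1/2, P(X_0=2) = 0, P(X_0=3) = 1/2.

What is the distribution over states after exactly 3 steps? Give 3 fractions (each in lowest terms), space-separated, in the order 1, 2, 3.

Answer: 505/1152 181/864 1217/3456

Derivation:
Propagating the distribution step by step (d_{t+1} = d_t * P):
d_0 = (1=1/2, 2=0, 3=1/2)
  d_1[1] = 1/2*1/3 + 0*1/6 + 1/2*3/4 = 13/24
  d_1[2] = 1/2*5/12 + 0*1/12 + 1/2*1/12 = 1/4
  d_1[3] = 1/2*1/4 + 0*3/4 + 1/2*1/6 = 5/24
d_1 = (1=13/24, 2=1/4, 3=5/24)
  d_2[1] = 13/24*1/3 + 1/4*1/6 + 5/24*3/4 = 109/288
  d_2[2] = 13/24*5/12 + 1/4*1/12 + 5/24*1/12 = 19/72
  d_2[3] = 13/24*1/4 + 1/4*3/4 + 5/24*1/6 = 103/288
d_2 = (1=109/288, 2=19/72, 3=103/288)
  d_3[1] = 109/288*1/3 + 19/72*1/6 + 103/288*3/4 = 505/1152
  d_3[2] = 109/288*5/12 + 19/72*1/12 + 103/288*1/12 = 181/864
  d_3[3] = 109/288*1/4 + 19/72*3/4 + 103/288*1/6 = 1217/3456
d_3 = (1=505/1152, 2=181/864, 3=1217/3456)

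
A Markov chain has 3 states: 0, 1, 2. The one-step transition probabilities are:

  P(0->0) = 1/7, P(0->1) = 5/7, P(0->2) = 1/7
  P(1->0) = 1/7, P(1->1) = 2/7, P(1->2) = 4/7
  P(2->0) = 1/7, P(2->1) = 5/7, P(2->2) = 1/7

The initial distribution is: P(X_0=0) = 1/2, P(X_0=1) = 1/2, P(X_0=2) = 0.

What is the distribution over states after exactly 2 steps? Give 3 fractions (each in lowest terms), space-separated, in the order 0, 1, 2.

Propagating the distribution step by step (d_{t+1} = d_t * P):
d_0 = (0=1/2, 1=1/2, 2=0)
  d_1[0] = 1/2*1/7 + 1/2*1/7 + 0*1/7 = 1/7
  d_1[1] = 1/2*5/7 + 1/2*2/7 + 0*5/7 = 1/2
  d_1[2] = 1/2*1/7 + 1/2*4/7 + 0*1/7 = 5/14
d_1 = (0=1/7, 1=1/2, 2=5/14)
  d_2[0] = 1/7*1/7 + 1/2*1/7 + 5/14*1/7 = 1/7
  d_2[1] = 1/7*5/7 + 1/2*2/7 + 5/14*5/7 = 1/2
  d_2[2] = 1/7*1/7 + 1/2*4/7 + 5/14*1/7 = 5/14
d_2 = (0=1/7, 1=1/2, 2=5/14)

Answer: 1/7 1/2 5/14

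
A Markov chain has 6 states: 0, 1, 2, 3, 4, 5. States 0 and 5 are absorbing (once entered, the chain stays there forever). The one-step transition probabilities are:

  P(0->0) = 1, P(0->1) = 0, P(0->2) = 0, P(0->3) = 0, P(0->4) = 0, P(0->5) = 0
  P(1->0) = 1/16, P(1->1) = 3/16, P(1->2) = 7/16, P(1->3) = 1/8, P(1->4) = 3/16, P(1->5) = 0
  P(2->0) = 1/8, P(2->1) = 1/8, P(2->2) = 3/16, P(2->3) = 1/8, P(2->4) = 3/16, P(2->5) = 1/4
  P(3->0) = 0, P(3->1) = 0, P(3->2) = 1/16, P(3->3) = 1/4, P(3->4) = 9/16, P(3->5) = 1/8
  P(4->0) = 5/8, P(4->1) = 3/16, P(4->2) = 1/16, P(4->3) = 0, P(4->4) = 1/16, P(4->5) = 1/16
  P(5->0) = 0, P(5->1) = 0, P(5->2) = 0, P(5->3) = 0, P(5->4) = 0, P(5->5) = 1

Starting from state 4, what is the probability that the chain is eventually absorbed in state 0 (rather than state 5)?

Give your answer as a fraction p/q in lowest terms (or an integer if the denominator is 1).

Answer: 3269/3900

Derivation:
Let a_i = P(absorbed in 0 | start in state i).
Boundary conditions: a_0 = 1, a_5 = 0.
For each transient state i, a_i = sum_j P(i->j) * a_j:
  a_1 = 1/16*a_0 + 3/16*a_1 + 7/16*a_2 + 1/8*a_3 + 3/16*a_4 + 0*a_5
  a_2 = 1/8*a_0 + 1/8*a_1 + 3/16*a_2 + 1/8*a_3 + 3/16*a_4 + 1/4*a_5
  a_3 = 0*a_0 + 0*a_1 + 1/16*a_2 + 1/4*a_3 + 9/16*a_4 + 1/8*a_5
  a_4 = 5/8*a_0 + 3/16*a_1 + 1/16*a_2 + 0*a_3 + 1/16*a_4 + 1/16*a_5

Substituting a_0 = 1 and a_5 = 0, rearrange to (I - Q) a = r where r[i] = P(i -> 0):
  [13/16, -7/16, -1/8, -3/16] . (a_1, a_2, a_3, a_4) = 1/16
  [-1/8, 13/16, -1/8, -3/16] . (a_1, a_2, a_3, a_4) = 1/8
  [0, -1/16, 3/4, -9/16] . (a_1, a_2, a_3, a_4) = 0
  [-3/16, -1/16, 0, 15/16] . (a_1, a_2, a_3, a_4) = 5/8

Solving yields:
  a_1 = 656/975
  a_2 = 721/1300
  a_3 = 658/975
  a_4 = 3269/3900

Starting state is 4, so the absorption probability is a_4 = 3269/3900.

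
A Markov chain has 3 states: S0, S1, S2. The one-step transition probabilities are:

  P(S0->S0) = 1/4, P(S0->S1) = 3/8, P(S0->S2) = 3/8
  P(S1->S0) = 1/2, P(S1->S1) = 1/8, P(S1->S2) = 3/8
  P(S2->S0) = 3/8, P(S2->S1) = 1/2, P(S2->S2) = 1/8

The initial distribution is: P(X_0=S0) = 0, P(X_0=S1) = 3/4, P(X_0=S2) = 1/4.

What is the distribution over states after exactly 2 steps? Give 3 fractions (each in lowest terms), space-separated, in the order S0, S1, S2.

Propagating the distribution step by step (d_{t+1} = d_t * P):
d_0 = (S0=0, S1=3/4, S2=1/4)
  d_1[S0] = 0*1/4 + 3/4*1/2 + 1/4*3/8 = 15/32
  d_1[S1] = 0*3/8 + 3/4*1/8 + 1/4*1/2 = 7/32
  d_1[S2] = 0*3/8 + 3/4*3/8 + 1/4*1/8 = 5/16
d_1 = (S0=15/32, S1=7/32, S2=5/16)
  d_2[S0] = 15/32*1/4 + 7/32*1/2 + 5/16*3/8 = 11/32
  d_2[S1] = 15/32*3/8 + 7/32*1/8 + 5/16*1/2 = 23/64
  d_2[S2] = 15/32*3/8 + 7/32*3/8 + 5/16*1/8 = 19/64
d_2 = (S0=11/32, S1=23/64, S2=19/64)

Answer: 11/32 23/64 19/64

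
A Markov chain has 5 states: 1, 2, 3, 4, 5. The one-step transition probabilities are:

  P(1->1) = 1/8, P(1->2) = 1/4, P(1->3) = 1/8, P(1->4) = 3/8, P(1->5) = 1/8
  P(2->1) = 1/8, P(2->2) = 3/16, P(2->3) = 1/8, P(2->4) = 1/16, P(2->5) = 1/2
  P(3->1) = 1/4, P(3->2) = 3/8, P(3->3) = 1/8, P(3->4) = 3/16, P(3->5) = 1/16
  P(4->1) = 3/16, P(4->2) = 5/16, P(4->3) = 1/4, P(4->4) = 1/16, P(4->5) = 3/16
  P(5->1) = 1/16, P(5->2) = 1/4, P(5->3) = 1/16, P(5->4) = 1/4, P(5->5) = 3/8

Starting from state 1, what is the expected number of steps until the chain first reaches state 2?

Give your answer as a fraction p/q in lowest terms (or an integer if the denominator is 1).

Answer: 208/59

Derivation:
Let h_i = expected steps to first reach 2 from state i.
Boundary: h_2 = 0.
First-step equations for the other states:
  h_1 = 1 + 1/8*h_1 + 1/4*h_2 + 1/8*h_3 + 3/8*h_4 + 1/8*h_5
  h_3 = 1 + 1/4*h_1 + 3/8*h_2 + 1/8*h_3 + 3/16*h_4 + 1/16*h_5
  h_4 = 1 + 3/16*h_1 + 5/16*h_2 + 1/4*h_3 + 1/16*h_4 + 3/16*h_5
  h_5 = 1 + 1/16*h_1 + 1/4*h_2 + 1/16*h_3 + 1/4*h_4 + 3/8*h_5

Substituting h_2 = 0 and rearranging gives the linear system (I - Q) h = 1:
  [7/8, -1/8, -3/8, -1/8] . (h_1, h_3, h_4, h_5) = 1
  [-1/4, 7/8, -3/16, -1/16] . (h_1, h_3, h_4, h_5) = 1
  [-3/16, -1/4, 15/16, -3/16] . (h_1, h_3, h_4, h_5) = 1
  [-1/16, -1/16, -1/4, 5/8] . (h_1, h_3, h_4, h_5) = 1

Solving yields:
  h_1 = 208/59
  h_3 = 184/59
  h_4 = 196/59
  h_5 = 212/59

Starting state is 1, so the expected hitting time is h_1 = 208/59.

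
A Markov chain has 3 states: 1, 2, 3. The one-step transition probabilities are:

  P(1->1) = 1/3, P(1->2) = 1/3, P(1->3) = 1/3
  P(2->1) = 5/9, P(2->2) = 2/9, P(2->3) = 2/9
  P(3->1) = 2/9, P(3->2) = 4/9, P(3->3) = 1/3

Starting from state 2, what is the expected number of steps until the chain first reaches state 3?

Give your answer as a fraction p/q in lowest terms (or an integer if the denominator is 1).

Answer: 11/3

Derivation:
Let h_i = expected steps to first reach 3 from state i.
Boundary: h_3 = 0.
First-step equations for the other states:
  h_1 = 1 + 1/3*h_1 + 1/3*h_2 + 1/3*h_3
  h_2 = 1 + 5/9*h_1 + 2/9*h_2 + 2/9*h_3

Substituting h_3 = 0 and rearranging gives the linear system (I - Q) h = 1:
  [2/3, -1/3] . (h_1, h_2) = 1
  [-5/9, 7/9] . (h_1, h_2) = 1

Solving yields:
  h_1 = 10/3
  h_2 = 11/3

Starting state is 2, so the expected hitting time is h_2 = 11/3.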